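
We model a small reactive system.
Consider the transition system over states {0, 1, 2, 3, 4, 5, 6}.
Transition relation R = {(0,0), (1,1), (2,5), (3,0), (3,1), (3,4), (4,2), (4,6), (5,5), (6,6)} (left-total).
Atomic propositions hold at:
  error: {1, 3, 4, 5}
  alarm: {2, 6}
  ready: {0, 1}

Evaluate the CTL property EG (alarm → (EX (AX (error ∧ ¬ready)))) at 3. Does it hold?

Sat(¬ready) = {2, 3, 4, 5, 6}
Sat(error ∧ ¬ready) = {3, 4, 5}
Sat(AX (error ∧ ¬ready)) = {s : every successor in {3, 4, 5}} = {2, 5}
Sat(EX (AX (error ∧ ¬ready))) = {s : some successor in {2, 5}} = {2, 4, 5}
Sat(alarm → (EX (AX (error ∧ ¬ready)))) = {0, 1, 2, 3, 4, 5}
EG (alarm → (EX (AX (error ∧ ¬ready)))): greatest fixpoint, start Z0 = {0, 1, 2, 3, 4, 5}, keep only states in Sat with some successor in Z. Already a fixed point.
Sat(EG (alarm → (EX (AX (error ∧ ¬ready))))) = {0, 1, 2, 3, 4, 5}
3 ∈ Sat(EG (alarm → (EX (AX (error ∧ ¬ready))))) = {0, 1, 2, 3, 4, 5}, so the formula holds at 3.

Yes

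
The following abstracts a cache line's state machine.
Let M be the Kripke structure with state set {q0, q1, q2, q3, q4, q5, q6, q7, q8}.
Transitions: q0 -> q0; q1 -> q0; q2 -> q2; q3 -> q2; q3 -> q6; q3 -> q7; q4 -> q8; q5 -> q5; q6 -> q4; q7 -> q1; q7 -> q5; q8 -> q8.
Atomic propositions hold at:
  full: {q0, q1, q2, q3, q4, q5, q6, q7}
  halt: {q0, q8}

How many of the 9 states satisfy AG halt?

2

AG halt: greatest fixpoint, start Z0 = {q0, q8}, keep only states in Sat with every successor in Z. Already a fixed point.
Sat(AG halt) = {q0, q8}
|Sat(AG halt)| = |{q0, q8}| = 2.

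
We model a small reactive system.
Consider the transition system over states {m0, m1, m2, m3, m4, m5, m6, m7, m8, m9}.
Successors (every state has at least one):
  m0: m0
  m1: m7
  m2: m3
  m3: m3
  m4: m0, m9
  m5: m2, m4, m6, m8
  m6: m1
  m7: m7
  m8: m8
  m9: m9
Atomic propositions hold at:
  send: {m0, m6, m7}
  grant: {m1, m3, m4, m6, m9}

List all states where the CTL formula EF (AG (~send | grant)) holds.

{m2, m3, m4, m5, m8, m9}

Sat(~send) = {m1, m2, m3, m4, m5, m8, m9}
Sat(~send | grant) = {m1, m2, m3, m4, m5, m6, m8, m9}
AG (~send | grant): greatest fixpoint, start Z0 = {m1, m2, m3, m4, m5, m6, m8, m9}, keep only states in Sat with every successor in Z. Z1 = {m2, m3, m5, m6, m8, m9}; Z2 = {m2, m3, m8, m9}; fixed.
Sat(AG (~send | grant)) = {m2, m3, m8, m9}
EF (AG (~send | grant)): least fixpoint, start Z0 = {m2, m3, m8, m9}, add states with some successor in Z. Z1 = {m2, m3, m4, m5, m8, m9}; fixed.
Sat(EF (AG (~send | grant))) = {m2, m3, m4, m5, m8, m9}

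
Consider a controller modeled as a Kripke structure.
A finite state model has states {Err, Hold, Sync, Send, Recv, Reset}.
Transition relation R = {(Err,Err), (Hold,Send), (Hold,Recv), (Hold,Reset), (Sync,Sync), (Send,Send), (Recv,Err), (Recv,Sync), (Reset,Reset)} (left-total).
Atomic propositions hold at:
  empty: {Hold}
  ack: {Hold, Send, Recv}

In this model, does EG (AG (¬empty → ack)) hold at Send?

Yes

Sat(¬empty) = {Err, Sync, Send, Recv, Reset}
Sat(¬empty → ack) = {Hold, Send, Recv}
AG (¬empty → ack): greatest fixpoint, start Z0 = {Hold, Send, Recv}, keep only states in Sat with every successor in Z. Z1 = {Send}; fixed.
Sat(AG (¬empty → ack)) = {Send}
EG (AG (¬empty → ack)): greatest fixpoint, start Z0 = {Send}, keep only states in Sat with some successor in Z. Already a fixed point.
Sat(EG (AG (¬empty → ack))) = {Send}
Send ∈ Sat(EG (AG (¬empty → ack))) = {Send}, so the formula holds at Send.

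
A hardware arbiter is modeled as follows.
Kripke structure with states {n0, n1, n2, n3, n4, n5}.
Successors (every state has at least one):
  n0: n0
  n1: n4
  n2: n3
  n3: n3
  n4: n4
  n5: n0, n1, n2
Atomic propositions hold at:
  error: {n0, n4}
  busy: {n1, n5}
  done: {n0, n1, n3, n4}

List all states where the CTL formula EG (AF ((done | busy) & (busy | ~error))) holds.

{n2, n3, n5}

Sat(done | busy) = {n0, n1, n3, n4, n5}
Sat(~error) = {n1, n2, n3, n5}
Sat(busy | ~error) = {n1, n2, n3, n5}
Sat((done | busy) & (busy | ~error)) = {n1, n3, n5}
AF ((done | busy) & (busy | ~error)): least fixpoint, start Z0 = {n1, n3, n5}, add states with every successor in Z. Z1 = {n1, n2, n3, n5}; fixed.
Sat(AF ((done | busy) & (busy | ~error))) = {n1, n2, n3, n5}
EG (AF ((done | busy) & (busy | ~error))): greatest fixpoint, start Z0 = {n1, n2, n3, n5}, keep only states in Sat with some successor in Z. Z1 = {n2, n3, n5}; fixed.
Sat(EG (AF ((done | busy) & (busy | ~error)))) = {n2, n3, n5}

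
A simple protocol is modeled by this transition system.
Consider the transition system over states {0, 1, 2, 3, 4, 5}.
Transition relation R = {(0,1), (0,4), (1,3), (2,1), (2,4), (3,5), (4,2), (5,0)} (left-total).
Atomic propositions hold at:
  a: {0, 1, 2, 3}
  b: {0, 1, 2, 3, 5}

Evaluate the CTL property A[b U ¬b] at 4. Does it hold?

Yes

Sat(¬b) = {4}
A[b U ¬b]: least fixpoint, start Z0 = Sat(¬b) = {4}, add states in Sat(b) with every successor in Z. Already a fixed point.
Sat(A[b U ¬b]) = {4}
4 ∈ Sat(A[b U ¬b]) = {4}, so the formula holds at 4.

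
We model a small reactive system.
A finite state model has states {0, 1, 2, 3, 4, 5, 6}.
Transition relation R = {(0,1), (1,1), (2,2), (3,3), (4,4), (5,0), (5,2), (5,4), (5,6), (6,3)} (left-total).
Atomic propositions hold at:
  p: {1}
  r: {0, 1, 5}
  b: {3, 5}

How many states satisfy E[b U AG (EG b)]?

1

EG b: greatest fixpoint, start Z0 = {3, 5}, keep only states in Sat with some successor in Z. Z1 = {3}; fixed.
Sat(EG b) = {3}
AG (EG b): greatest fixpoint, start Z0 = {3}, keep only states in Sat with every successor in Z. Already a fixed point.
Sat(AG (EG b)) = {3}
E[b U AG (EG b)]: least fixpoint, start Z0 = Sat(AG (EG b)) = {3}, add states in Sat(b) with some successor in Z. Already a fixed point.
Sat(E[b U AG (EG b)]) = {3}
|Sat(E[b U AG (EG b)])| = |{3}| = 1.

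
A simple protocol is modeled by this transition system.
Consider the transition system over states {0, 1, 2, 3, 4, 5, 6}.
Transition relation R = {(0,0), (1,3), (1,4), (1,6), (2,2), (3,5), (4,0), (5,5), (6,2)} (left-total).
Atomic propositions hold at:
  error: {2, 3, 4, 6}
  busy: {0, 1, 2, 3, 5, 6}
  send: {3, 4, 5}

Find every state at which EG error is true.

EG error: greatest fixpoint, start Z0 = {2, 3, 4, 6}, keep only states in Sat with some successor in Z. Z1 = {2, 6}; fixed.
Sat(EG error) = {2, 6}

{2, 6}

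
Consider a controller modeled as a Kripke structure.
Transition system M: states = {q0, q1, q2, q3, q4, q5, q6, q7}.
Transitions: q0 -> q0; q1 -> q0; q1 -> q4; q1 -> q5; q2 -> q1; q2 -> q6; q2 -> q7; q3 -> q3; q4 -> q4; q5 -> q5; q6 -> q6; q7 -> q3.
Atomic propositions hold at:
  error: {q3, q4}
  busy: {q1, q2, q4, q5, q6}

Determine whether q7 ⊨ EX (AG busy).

No

AG busy: greatest fixpoint, start Z0 = {q1, q2, q4, q5, q6}, keep only states in Sat with every successor in Z. Z1 = {q4, q5, q6}; fixed.
Sat(AG busy) = {q4, q5, q6}
Sat(EX (AG busy)) = {s : some successor in {q4, q5, q6}} = {q1, q2, q4, q5, q6}
q7 ∉ Sat(EX (AG busy)) = {q1, q2, q4, q5, q6}, so the formula does not hold at q7.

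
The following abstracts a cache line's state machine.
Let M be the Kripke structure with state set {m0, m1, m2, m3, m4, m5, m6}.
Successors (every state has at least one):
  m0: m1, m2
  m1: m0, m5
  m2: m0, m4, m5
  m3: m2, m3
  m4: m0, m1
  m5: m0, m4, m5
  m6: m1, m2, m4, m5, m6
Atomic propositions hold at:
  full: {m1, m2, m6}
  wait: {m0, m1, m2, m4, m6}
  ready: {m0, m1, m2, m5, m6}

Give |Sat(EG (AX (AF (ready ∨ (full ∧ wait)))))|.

6

Sat(full ∧ wait) = {m1, m2, m6}
Sat(ready ∨ (full ∧ wait)) = {m0, m1, m2, m5, m6}
AF (ready ∨ (full ∧ wait)): least fixpoint, start Z0 = {m0, m1, m2, m5, m6}, add states with every successor in Z. Z1 = {m0, m1, m2, m4, m5, m6}; fixed.
Sat(AF (ready ∨ (full ∧ wait))) = {m0, m1, m2, m4, m5, m6}
Sat(AX (AF (ready ∨ (full ∧ wait)))) = {s : every successor in {m0, m1, m2, m4, m5, m6}} = {m0, m1, m2, m4, m5, m6}
EG (AX (AF (ready ∨ (full ∧ wait)))): greatest fixpoint, start Z0 = {m0, m1, m2, m4, m5, m6}, keep only states in Sat with some successor in Z. Already a fixed point.
Sat(EG (AX (AF (ready ∨ (full ∧ wait))))) = {m0, m1, m2, m4, m5, m6}
|Sat(EG (AX (AF (ready ∨ (full ∧ wait)))))| = |{m0, m1, m2, m4, m5, m6}| = 6.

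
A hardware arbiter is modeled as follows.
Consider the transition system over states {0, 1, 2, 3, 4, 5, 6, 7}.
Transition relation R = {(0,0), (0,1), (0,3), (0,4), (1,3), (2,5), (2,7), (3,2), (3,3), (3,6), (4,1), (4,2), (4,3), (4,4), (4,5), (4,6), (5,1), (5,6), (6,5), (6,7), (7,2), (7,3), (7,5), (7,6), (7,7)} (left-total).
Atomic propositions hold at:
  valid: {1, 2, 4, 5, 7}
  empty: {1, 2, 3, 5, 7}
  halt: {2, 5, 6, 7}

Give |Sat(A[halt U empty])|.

6

A[halt U empty]: least fixpoint, start Z0 = Sat(empty) = {1, 2, 3, 5, 7}, add states in Sat(halt) with every successor in Z. Z1 = {1, 2, 3, 5, 6, 7}; fixed.
Sat(A[halt U empty]) = {1, 2, 3, 5, 6, 7}
|Sat(A[halt U empty])| = |{1, 2, 3, 5, 6, 7}| = 6.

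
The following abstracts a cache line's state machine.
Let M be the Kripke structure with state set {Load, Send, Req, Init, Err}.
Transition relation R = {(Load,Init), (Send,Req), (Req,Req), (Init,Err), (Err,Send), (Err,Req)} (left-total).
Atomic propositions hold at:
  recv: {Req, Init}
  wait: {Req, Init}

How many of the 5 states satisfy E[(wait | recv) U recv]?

Sat(wait | recv) = {Req, Init}
E[(wait | recv) U recv]: least fixpoint, start Z0 = Sat(recv) = {Req, Init}, add states in Sat(wait | recv) with some successor in Z. Already a fixed point.
Sat(E[(wait | recv) U recv]) = {Req, Init}
|Sat(E[(wait | recv) U recv])| = |{Req, Init}| = 2.

2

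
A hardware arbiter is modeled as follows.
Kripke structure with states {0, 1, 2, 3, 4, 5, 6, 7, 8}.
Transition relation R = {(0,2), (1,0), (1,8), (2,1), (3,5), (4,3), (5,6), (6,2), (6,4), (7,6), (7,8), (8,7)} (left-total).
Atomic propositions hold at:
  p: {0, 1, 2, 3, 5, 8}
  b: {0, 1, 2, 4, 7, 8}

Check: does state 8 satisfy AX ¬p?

Sat(¬p) = {4, 6, 7}
Sat(AX ¬p) = {s : every successor in {4, 6, 7}} = {5, 8}
8 ∈ Sat(AX ¬p) = {5, 8}, so the formula holds at 8.

Yes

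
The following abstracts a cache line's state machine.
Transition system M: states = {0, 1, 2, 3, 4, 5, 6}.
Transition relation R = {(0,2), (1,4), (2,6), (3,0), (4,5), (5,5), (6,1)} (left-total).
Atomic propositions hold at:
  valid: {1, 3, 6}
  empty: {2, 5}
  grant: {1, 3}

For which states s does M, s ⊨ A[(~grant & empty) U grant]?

Sat(~grant) = {0, 2, 4, 5, 6}
Sat(~grant & empty) = {2, 5}
A[(~grant & empty) U grant]: least fixpoint, start Z0 = Sat(grant) = {1, 3}, add states in Sat(~grant & empty) with every successor in Z. Already a fixed point.
Sat(A[(~grant & empty) U grant]) = {1, 3}

{1, 3}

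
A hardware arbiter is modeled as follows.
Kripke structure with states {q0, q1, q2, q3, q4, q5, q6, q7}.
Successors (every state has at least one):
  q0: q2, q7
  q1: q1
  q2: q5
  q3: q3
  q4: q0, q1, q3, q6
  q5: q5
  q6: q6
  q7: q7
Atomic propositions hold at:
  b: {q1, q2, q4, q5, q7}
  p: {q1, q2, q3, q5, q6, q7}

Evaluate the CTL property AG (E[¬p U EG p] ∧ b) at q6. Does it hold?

No

Sat(¬p) = {q0, q4}
EG p: greatest fixpoint, start Z0 = {q1, q2, q3, q5, q6, q7}, keep only states in Sat with some successor in Z. Already a fixed point.
Sat(EG p) = {q1, q2, q3, q5, q6, q7}
E[¬p U EG p]: least fixpoint, start Z0 = Sat(EG p) = {q1, q2, q3, q5, q6, q7}, add states in Sat(¬p) with some successor in Z. Z1 = {q0, q1, q2, q3, q4, q5, q6, q7}; fixed.
Sat(E[¬p U EG p]) = {q0, q1, q2, q3, q4, q5, q6, q7}
Sat(E[¬p U EG p] ∧ b) = {q1, q2, q4, q5, q7}
AG (E[¬p U EG p] ∧ b): greatest fixpoint, start Z0 = {q1, q2, q4, q5, q7}, keep only states in Sat with every successor in Z. Z1 = {q1, q2, q5, q7}; fixed.
Sat(AG (E[¬p U EG p] ∧ b)) = {q1, q2, q5, q7}
q6 ∉ Sat(AG (E[¬p U EG p] ∧ b)) = {q1, q2, q5, q7}, so the formula does not hold at q6.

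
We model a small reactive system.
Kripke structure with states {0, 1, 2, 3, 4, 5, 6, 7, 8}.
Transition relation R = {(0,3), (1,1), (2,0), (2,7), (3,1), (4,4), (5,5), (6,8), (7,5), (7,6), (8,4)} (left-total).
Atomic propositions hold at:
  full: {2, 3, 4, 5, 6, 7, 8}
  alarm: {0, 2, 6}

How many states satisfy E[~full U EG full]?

6

Sat(~full) = {0, 1}
EG full: greatest fixpoint, start Z0 = {2, 3, 4, 5, 6, 7, 8}, keep only states in Sat with some successor in Z. Z1 = {2, 4, 5, 6, 7, 8}; fixed.
Sat(EG full) = {2, 4, 5, 6, 7, 8}
E[~full U EG full]: least fixpoint, start Z0 = Sat(EG full) = {2, 4, 5, 6, 7, 8}, add states in Sat(~full) with some successor in Z. Already a fixed point.
Sat(E[~full U EG full]) = {2, 4, 5, 6, 7, 8}
|Sat(E[~full U EG full])| = |{2, 4, 5, 6, 7, 8}| = 6.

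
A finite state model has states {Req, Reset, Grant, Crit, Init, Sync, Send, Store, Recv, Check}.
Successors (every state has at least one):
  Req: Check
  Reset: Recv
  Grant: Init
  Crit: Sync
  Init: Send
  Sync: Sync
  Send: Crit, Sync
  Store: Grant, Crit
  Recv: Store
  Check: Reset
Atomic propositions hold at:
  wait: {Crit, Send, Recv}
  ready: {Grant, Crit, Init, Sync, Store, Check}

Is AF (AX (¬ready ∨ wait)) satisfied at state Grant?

Yes

Sat(¬ready) = {Req, Reset, Send, Recv}
Sat(¬ready ∨ wait) = {Req, Reset, Crit, Send, Recv}
Sat(AX (¬ready ∨ wait)) = {s : every successor in {Req, Reset, Crit, Send, Recv}} = {Reset, Init, Check}
AF (AX (¬ready ∨ wait)): least fixpoint, start Z0 = {Reset, Init, Check}, add states with every successor in Z. Z1 = {Req, Reset, Grant, Init, Check}; fixed.
Sat(AF (AX (¬ready ∨ wait))) = {Req, Reset, Grant, Init, Check}
Grant ∈ Sat(AF (AX (¬ready ∨ wait))) = {Req, Reset, Grant, Init, Check}, so the formula holds at Grant.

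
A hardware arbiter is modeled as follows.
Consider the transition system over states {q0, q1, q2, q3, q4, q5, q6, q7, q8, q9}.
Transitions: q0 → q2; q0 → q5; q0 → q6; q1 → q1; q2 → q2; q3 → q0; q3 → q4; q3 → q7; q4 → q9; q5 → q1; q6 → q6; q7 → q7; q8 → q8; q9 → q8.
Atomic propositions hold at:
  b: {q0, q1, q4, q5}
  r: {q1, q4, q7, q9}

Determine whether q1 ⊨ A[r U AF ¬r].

Sat(¬r) = {q0, q2, q3, q5, q6, q8}
AF ¬r: least fixpoint, start Z0 = {q0, q2, q3, q5, q6, q8}, add states with every successor in Z. Z1 = {q0, q2, q3, q5, q6, q8, q9}; Z2 = {q0, q2, q3, q4, q5, q6, q8, q9}; fixed.
Sat(AF ¬r) = {q0, q2, q3, q4, q5, q6, q8, q9}
A[r U AF ¬r]: least fixpoint, start Z0 = Sat(AF ¬r) = {q0, q2, q3, q4, q5, q6, q8, q9}, add states in Sat(r) with every successor in Z. Already a fixed point.
Sat(A[r U AF ¬r]) = {q0, q2, q3, q4, q5, q6, q8, q9}
q1 ∉ Sat(A[r U AF ¬r]) = {q0, q2, q3, q4, q5, q6, q8, q9}, so the formula does not hold at q1.

No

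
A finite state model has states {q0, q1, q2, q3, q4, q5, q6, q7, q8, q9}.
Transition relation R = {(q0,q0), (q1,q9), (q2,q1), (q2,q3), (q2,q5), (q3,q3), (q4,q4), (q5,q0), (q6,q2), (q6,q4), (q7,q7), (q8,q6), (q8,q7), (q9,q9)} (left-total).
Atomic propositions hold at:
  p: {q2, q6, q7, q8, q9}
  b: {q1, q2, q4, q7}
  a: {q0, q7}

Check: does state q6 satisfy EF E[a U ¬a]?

Sat(¬a) = {q1, q2, q3, q4, q5, q6, q8, q9}
E[a U ¬a]: least fixpoint, start Z0 = Sat(¬a) = {q1, q2, q3, q4, q5, q6, q8, q9}, add states in Sat(a) with some successor in Z. Already a fixed point.
Sat(E[a U ¬a]) = {q1, q2, q3, q4, q5, q6, q8, q9}
EF E[a U ¬a]: least fixpoint, start Z0 = {q1, q2, q3, q4, q5, q6, q8, q9}, add states with some successor in Z. Already a fixed point.
Sat(EF E[a U ¬a]) = {q1, q2, q3, q4, q5, q6, q8, q9}
q6 ∈ Sat(EF E[a U ¬a]) = {q1, q2, q3, q4, q5, q6, q8, q9}, so the formula holds at q6.

Yes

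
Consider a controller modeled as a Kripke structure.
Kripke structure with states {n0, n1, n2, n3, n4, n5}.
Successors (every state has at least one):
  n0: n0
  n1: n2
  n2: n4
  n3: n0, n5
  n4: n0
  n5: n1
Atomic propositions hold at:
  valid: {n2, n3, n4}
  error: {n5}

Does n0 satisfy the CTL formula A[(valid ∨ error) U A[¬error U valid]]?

Sat(valid ∨ error) = {n2, n3, n4, n5}
Sat(¬error) = {n0, n1, n2, n3, n4}
A[¬error U valid]: least fixpoint, start Z0 = Sat(valid) = {n2, n3, n4}, add states in Sat(¬error) with every successor in Z. Z1 = {n1, n2, n3, n4}; fixed.
Sat(A[¬error U valid]) = {n1, n2, n3, n4}
A[(valid ∨ error) U A[¬error U valid]]: least fixpoint, start Z0 = Sat(A[¬error U valid]) = {n1, n2, n3, n4}, add states in Sat(valid ∨ error) with every successor in Z. Z1 = {n1, n2, n3, n4, n5}; fixed.
Sat(A[(valid ∨ error) U A[¬error U valid]]) = {n1, n2, n3, n4, n5}
n0 ∉ Sat(A[(valid ∨ error) U A[¬error U valid]]) = {n1, n2, n3, n4, n5}, so the formula does not hold at n0.

No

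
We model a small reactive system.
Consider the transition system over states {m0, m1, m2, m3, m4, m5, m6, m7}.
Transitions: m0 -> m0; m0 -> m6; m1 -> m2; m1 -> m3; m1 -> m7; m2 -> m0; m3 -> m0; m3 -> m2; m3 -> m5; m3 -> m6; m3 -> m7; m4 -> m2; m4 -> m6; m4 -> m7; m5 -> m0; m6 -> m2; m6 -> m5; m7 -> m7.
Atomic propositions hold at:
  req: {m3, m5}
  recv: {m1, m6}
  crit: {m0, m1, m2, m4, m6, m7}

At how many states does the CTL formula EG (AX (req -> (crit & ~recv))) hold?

5

Sat(~recv) = {m0, m2, m3, m4, m5, m7}
Sat(crit & ~recv) = {m0, m2, m4, m7}
Sat(req -> (crit & ~recv)) = {m0, m1, m2, m4, m6, m7}
Sat(AX (req -> (crit & ~recv))) = {s : every successor in {m0, m1, m2, m4, m6, m7}} = {m0, m2, m4, m5, m7}
EG (AX (req -> (crit & ~recv))): greatest fixpoint, start Z0 = {m0, m2, m4, m5, m7}, keep only states in Sat with some successor in Z. Already a fixed point.
Sat(EG (AX (req -> (crit & ~recv)))) = {m0, m2, m4, m5, m7}
|Sat(EG (AX (req -> (crit & ~recv))))| = |{m0, m2, m4, m5, m7}| = 5.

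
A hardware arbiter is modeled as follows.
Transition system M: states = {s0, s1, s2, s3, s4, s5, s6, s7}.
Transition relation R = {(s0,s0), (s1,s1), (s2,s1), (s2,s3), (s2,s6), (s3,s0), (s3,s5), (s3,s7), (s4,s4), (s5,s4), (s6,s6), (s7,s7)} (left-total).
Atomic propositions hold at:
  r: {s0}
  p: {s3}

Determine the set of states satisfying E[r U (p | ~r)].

{s1, s2, s3, s4, s5, s6, s7}

Sat(~r) = {s1, s2, s3, s4, s5, s6, s7}
Sat(p | ~r) = {s1, s2, s3, s4, s5, s6, s7}
E[r U (p | ~r)]: least fixpoint, start Z0 = Sat((p | ~r)) = {s1, s2, s3, s4, s5, s6, s7}, add states in Sat(r) with some successor in Z. Already a fixed point.
Sat(E[r U (p | ~r)]) = {s1, s2, s3, s4, s5, s6, s7}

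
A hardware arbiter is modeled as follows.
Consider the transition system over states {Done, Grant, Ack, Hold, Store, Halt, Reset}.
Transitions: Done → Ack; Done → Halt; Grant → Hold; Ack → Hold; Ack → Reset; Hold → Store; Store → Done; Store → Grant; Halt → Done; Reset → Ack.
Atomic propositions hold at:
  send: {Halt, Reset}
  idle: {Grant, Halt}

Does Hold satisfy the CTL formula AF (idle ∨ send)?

No

Sat(idle ∨ send) = {Grant, Halt, Reset}
AF (idle ∨ send): least fixpoint, start Z0 = {Grant, Halt, Reset}, add states with every successor in Z. Already a fixed point.
Sat(AF (idle ∨ send)) = {Grant, Halt, Reset}
Hold ∉ Sat(AF (idle ∨ send)) = {Grant, Halt, Reset}, so the formula does not hold at Hold.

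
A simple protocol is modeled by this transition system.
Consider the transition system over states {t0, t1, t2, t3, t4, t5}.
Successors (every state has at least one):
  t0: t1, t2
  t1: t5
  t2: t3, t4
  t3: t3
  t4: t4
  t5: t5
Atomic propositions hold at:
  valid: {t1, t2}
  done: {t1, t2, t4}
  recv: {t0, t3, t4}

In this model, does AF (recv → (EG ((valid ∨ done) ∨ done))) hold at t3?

No

Sat(valid ∨ done) = {t1, t2, t4}
Sat((valid ∨ done) ∨ done) = {t1, t2, t4}
EG ((valid ∨ done) ∨ done): greatest fixpoint, start Z0 = {t1, t2, t4}, keep only states in Sat with some successor in Z. Z1 = {t2, t4}; fixed.
Sat(EG ((valid ∨ done) ∨ done)) = {t2, t4}
Sat(recv → (EG ((valid ∨ done) ∨ done))) = {t1, t2, t4, t5}
AF (recv → (EG ((valid ∨ done) ∨ done))): least fixpoint, start Z0 = {t1, t2, t4, t5}, add states with every successor in Z. Z1 = {t0, t1, t2, t4, t5}; fixed.
Sat(AF (recv → (EG ((valid ∨ done) ∨ done)))) = {t0, t1, t2, t4, t5}
t3 ∉ Sat(AF (recv → (EG ((valid ∨ done) ∨ done)))) = {t0, t1, t2, t4, t5}, so the formula does not hold at t3.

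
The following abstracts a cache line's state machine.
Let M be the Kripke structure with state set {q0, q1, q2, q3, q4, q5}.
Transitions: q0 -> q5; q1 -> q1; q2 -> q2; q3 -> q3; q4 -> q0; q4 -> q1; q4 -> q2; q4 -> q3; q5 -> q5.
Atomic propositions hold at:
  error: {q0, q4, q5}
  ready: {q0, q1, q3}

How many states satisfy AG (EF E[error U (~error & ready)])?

2

Sat(~error) = {q1, q2, q3}
Sat(~error & ready) = {q1, q3}
E[error U (~error & ready)]: least fixpoint, start Z0 = Sat((~error & ready)) = {q1, q3}, add states in Sat(error) with some successor in Z. Z1 = {q1, q3, q4}; fixed.
Sat(E[error U (~error & ready)]) = {q1, q3, q4}
EF E[error U (~error & ready)]: least fixpoint, start Z0 = {q1, q3, q4}, add states with some successor in Z. Already a fixed point.
Sat(EF E[error U (~error & ready)]) = {q1, q3, q4}
AG (EF E[error U (~error & ready)]): greatest fixpoint, start Z0 = {q1, q3, q4}, keep only states in Sat with every successor in Z. Z1 = {q1, q3}; fixed.
Sat(AG (EF E[error U (~error & ready)])) = {q1, q3}
|Sat(AG (EF E[error U (~error & ready)]))| = |{q1, q3}| = 2.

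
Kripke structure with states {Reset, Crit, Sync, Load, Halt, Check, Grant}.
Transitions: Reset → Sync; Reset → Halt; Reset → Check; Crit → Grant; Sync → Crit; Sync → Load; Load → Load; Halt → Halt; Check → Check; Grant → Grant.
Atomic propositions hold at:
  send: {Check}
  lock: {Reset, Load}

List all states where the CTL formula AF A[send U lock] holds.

A[send U lock]: least fixpoint, start Z0 = Sat(lock) = {Reset, Load}, add states in Sat(send) with every successor in Z. Already a fixed point.
Sat(A[send U lock]) = {Reset, Load}
AF A[send U lock]: least fixpoint, start Z0 = {Reset, Load}, add states with every successor in Z. Already a fixed point.
Sat(AF A[send U lock]) = {Reset, Load}

{Reset, Load}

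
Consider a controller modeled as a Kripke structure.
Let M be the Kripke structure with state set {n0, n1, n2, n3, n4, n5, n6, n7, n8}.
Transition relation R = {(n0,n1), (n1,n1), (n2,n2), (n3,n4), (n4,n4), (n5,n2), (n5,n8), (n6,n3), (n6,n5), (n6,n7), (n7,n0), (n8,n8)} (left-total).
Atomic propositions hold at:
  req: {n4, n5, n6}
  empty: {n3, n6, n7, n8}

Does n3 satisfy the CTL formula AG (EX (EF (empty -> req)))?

Sat(empty -> req) = {n0, n1, n2, n4, n5, n6}
EF (empty -> req): least fixpoint, start Z0 = {n0, n1, n2, n4, n5, n6}, add states with some successor in Z. Z1 = {n0, n1, n2, n3, n4, n5, n6, n7}; fixed.
Sat(EF (empty -> req)) = {n0, n1, n2, n3, n4, n5, n6, n7}
Sat(EX (EF (empty -> req))) = {s : some successor in {n0, n1, n2, n3, n4, n5, n6, n7}} = {n0, n1, n2, n3, n4, n5, n6, n7}
AG (EX (EF (empty -> req))): greatest fixpoint, start Z0 = {n0, n1, n2, n3, n4, n5, n6, n7}, keep only states in Sat with every successor in Z. Z1 = {n0, n1, n2, n3, n4, n6, n7}; Z2 = {n0, n1, n2, n3, n4, n7}; fixed.
Sat(AG (EX (EF (empty -> req)))) = {n0, n1, n2, n3, n4, n7}
n3 ∈ Sat(AG (EX (EF (empty -> req)))) = {n0, n1, n2, n3, n4, n7}, so the formula holds at n3.

Yes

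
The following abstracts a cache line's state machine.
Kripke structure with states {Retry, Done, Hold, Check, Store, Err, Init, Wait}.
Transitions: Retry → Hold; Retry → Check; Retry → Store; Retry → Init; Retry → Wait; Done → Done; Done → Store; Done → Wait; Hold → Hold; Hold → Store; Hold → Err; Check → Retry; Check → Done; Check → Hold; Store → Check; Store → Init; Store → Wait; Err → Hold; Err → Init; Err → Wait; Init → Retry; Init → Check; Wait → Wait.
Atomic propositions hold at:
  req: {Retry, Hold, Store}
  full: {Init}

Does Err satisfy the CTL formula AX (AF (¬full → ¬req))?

No

Sat(¬full) = {Retry, Done, Hold, Check, Store, Err, Wait}
Sat(¬req) = {Done, Check, Err, Init, Wait}
Sat(¬full → ¬req) = {Done, Check, Err, Init, Wait}
AF (¬full → ¬req): least fixpoint, start Z0 = {Done, Check, Err, Init, Wait}, add states with every successor in Z. Z1 = {Done, Check, Store, Err, Init, Wait}; fixed.
Sat(AF (¬full → ¬req)) = {Done, Check, Store, Err, Init, Wait}
Sat(AX (AF (¬full → ¬req))) = {s : every successor in {Done, Check, Store, Err, Init, Wait}} = {Done, Store, Wait}
Err ∉ Sat(AX (AF (¬full → ¬req))) = {Done, Store, Wait}, so the formula does not hold at Err.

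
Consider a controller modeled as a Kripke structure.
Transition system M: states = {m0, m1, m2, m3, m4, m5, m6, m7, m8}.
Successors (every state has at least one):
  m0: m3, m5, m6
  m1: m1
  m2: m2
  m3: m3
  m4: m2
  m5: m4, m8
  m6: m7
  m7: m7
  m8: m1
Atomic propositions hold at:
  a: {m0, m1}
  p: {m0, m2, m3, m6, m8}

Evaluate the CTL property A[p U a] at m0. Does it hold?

A[p U a]: least fixpoint, start Z0 = Sat(a) = {m0, m1}, add states in Sat(p) with every successor in Z. Z1 = {m0, m1, m8}; fixed.
Sat(A[p U a]) = {m0, m1, m8}
m0 ∈ Sat(A[p U a]) = {m0, m1, m8}, so the formula holds at m0.

Yes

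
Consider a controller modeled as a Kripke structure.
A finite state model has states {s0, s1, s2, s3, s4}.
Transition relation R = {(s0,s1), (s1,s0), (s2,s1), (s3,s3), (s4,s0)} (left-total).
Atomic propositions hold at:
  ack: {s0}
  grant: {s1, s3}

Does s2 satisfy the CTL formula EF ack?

EF ack: least fixpoint, start Z0 = {s0}, add states with some successor in Z. Z1 = {s0, s1, s4}; Z2 = {s0, s1, s2, s4}; fixed.
Sat(EF ack) = {s0, s1, s2, s4}
s2 ∈ Sat(EF ack) = {s0, s1, s2, s4}, so the formula holds at s2.

Yes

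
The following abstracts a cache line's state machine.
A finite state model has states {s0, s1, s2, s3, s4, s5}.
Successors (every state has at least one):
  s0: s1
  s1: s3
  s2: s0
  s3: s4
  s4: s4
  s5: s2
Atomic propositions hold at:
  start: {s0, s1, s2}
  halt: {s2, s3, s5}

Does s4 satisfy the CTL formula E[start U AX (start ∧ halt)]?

No

Sat(start ∧ halt) = {s2}
Sat(AX (start ∧ halt)) = {s : every successor in {s2}} = {s5}
E[start U AX (start ∧ halt)]: least fixpoint, start Z0 = Sat(AX (start ∧ halt)) = {s5}, add states in Sat(start) with some successor in Z. Already a fixed point.
Sat(E[start U AX (start ∧ halt)]) = {s5}
s4 ∉ Sat(E[start U AX (start ∧ halt)]) = {s5}, so the formula does not hold at s4.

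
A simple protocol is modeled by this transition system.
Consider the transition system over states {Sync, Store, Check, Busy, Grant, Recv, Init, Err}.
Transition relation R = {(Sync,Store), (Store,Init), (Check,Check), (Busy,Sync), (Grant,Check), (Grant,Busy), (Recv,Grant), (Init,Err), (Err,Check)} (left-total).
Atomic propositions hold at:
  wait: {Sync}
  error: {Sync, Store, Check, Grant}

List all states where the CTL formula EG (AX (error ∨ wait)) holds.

Sat(error ∨ wait) = {Sync, Store, Check, Grant}
Sat(AX (error ∨ wait)) = {s : every successor in {Sync, Store, Check, Grant}} = {Sync, Check, Busy, Recv, Err}
EG (AX (error ∨ wait)): greatest fixpoint, start Z0 = {Sync, Check, Busy, Recv, Err}, keep only states in Sat with some successor in Z. Z1 = {Check, Busy, Err}; Z2 = {Check, Err}; fixed.
Sat(EG (AX (error ∨ wait))) = {Check, Err}

{Check, Err}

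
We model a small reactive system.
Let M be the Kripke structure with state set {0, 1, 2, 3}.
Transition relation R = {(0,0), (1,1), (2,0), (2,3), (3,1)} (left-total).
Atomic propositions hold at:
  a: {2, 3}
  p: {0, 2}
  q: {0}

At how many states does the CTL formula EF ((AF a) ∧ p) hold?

AF a: least fixpoint, start Z0 = {2, 3}, add states with every successor in Z. Already a fixed point.
Sat(AF a) = {2, 3}
Sat((AF a) ∧ p) = {2}
EF ((AF a) ∧ p): least fixpoint, start Z0 = {2}, add states with some successor in Z. Already a fixed point.
Sat(EF ((AF a) ∧ p)) = {2}
|Sat(EF ((AF a) ∧ p))| = |{2}| = 1.

1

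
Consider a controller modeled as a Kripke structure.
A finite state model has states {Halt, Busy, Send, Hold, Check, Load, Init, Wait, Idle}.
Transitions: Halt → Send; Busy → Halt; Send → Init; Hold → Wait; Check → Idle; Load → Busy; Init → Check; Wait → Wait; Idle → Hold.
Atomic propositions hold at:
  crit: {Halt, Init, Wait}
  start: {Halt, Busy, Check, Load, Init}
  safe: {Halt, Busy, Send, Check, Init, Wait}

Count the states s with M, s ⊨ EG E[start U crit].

1

E[start U crit]: least fixpoint, start Z0 = Sat(crit) = {Halt, Init, Wait}, add states in Sat(start) with some successor in Z. Z1 = {Halt, Busy, Init, Wait}; Z2 = {Halt, Busy, Load, Init, Wait}; fixed.
Sat(E[start U crit]) = {Halt, Busy, Load, Init, Wait}
EG E[start U crit]: greatest fixpoint, start Z0 = {Halt, Busy, Load, Init, Wait}, keep only states in Sat with some successor in Z. Z1 = {Busy, Load, Wait}; Z2 = {Load, Wait}; Z3 = {Wait}; fixed.
Sat(EG E[start U crit]) = {Wait}
|Sat(EG E[start U crit])| = |{Wait}| = 1.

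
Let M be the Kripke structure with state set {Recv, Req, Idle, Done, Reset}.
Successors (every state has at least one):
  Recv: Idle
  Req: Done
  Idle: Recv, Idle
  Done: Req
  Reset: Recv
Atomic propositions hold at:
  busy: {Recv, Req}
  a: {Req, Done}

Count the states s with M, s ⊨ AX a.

Sat(AX a) = {s : every successor in {Req, Done}} = {Req, Done}
|Sat(AX a)| = |{Req, Done}| = 2.

2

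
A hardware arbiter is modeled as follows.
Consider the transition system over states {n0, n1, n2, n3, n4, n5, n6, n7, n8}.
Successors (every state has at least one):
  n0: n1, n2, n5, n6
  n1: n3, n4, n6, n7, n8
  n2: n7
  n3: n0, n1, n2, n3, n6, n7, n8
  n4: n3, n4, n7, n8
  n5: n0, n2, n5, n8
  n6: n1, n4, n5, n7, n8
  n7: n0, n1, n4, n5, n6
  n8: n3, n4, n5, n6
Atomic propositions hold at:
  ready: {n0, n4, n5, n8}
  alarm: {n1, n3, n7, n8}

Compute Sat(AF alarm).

AF alarm: least fixpoint, start Z0 = {n1, n3, n7, n8}, add states with every successor in Z. Z1 = {n1, n2, n3, n7, n8}; fixed.
Sat(AF alarm) = {n1, n2, n3, n7, n8}

{n1, n2, n3, n7, n8}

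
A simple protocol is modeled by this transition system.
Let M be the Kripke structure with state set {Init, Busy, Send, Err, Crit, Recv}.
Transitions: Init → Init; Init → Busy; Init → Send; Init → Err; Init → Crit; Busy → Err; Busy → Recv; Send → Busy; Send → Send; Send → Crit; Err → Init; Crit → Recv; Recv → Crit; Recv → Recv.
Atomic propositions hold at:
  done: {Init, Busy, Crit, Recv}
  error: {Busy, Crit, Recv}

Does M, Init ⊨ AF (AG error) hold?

No

AG error: greatest fixpoint, start Z0 = {Busy, Crit, Recv}, keep only states in Sat with every successor in Z. Z1 = {Crit, Recv}; fixed.
Sat(AG error) = {Crit, Recv}
AF (AG error): least fixpoint, start Z0 = {Crit, Recv}, add states with every successor in Z. Already a fixed point.
Sat(AF (AG error)) = {Crit, Recv}
Init ∉ Sat(AF (AG error)) = {Crit, Recv}, so the formula does not hold at Init.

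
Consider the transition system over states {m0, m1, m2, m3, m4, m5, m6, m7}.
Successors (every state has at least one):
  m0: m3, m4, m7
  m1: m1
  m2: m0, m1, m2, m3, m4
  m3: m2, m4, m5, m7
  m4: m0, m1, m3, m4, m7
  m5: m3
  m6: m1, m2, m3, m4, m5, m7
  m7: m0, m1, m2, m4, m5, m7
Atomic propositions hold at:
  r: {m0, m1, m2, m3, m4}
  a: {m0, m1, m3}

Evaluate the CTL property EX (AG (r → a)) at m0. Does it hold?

Sat(r → a) = {m0, m1, m3, m5, m6, m7}
AG (r → a): greatest fixpoint, start Z0 = {m0, m1, m3, m5, m6, m7}, keep only states in Sat with every successor in Z. Z1 = {m1, m5}; Z2 = {m1}; fixed.
Sat(AG (r → a)) = {m1}
Sat(EX (AG (r → a))) = {s : some successor in {m1}} = {m1, m2, m4, m6, m7}
m0 ∉ Sat(EX (AG (r → a))) = {m1, m2, m4, m6, m7}, so the formula does not hold at m0.

No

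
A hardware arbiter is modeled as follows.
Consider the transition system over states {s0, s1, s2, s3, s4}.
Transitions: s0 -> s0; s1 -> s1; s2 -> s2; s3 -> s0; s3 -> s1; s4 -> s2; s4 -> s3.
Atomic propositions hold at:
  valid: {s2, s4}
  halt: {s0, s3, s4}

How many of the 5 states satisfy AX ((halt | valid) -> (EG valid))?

2

Sat(halt | valid) = {s0, s2, s3, s4}
EG valid: greatest fixpoint, start Z0 = {s2, s4}, keep only states in Sat with some successor in Z. Already a fixed point.
Sat(EG valid) = {s2, s4}
Sat((halt | valid) -> (EG valid)) = {s1, s2, s4}
Sat(AX ((halt | valid) -> (EG valid))) = {s : every successor in {s1, s2, s4}} = {s1, s2}
|Sat(AX ((halt | valid) -> (EG valid)))| = |{s1, s2}| = 2.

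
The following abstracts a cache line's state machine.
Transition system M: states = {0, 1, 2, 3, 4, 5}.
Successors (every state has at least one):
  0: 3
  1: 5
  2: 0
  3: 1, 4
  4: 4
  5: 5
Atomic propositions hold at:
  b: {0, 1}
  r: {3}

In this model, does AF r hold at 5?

No

AF r: least fixpoint, start Z0 = {3}, add states with every successor in Z. Z1 = {0, 3}; Z2 = {0, 2, 3}; fixed.
Sat(AF r) = {0, 2, 3}
5 ∉ Sat(AF r) = {0, 2, 3}, so the formula does not hold at 5.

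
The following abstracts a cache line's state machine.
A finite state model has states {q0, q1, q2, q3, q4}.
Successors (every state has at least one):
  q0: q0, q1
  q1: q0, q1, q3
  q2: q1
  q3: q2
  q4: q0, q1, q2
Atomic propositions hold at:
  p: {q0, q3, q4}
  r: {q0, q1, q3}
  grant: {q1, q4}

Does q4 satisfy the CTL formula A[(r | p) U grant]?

Yes

Sat(r | p) = {q0, q1, q3, q4}
A[(r | p) U grant]: least fixpoint, start Z0 = Sat(grant) = {q1, q4}, add states in Sat(r | p) with every successor in Z. Already a fixed point.
Sat(A[(r | p) U grant]) = {q1, q4}
q4 ∈ Sat(A[(r | p) U grant]) = {q1, q4}, so the formula holds at q4.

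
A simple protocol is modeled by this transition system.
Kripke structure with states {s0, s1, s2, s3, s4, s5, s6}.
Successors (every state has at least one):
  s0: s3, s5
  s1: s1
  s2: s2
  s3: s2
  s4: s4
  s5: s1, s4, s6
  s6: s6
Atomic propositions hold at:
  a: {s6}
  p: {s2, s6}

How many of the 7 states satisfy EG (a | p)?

2

Sat(a | p) = {s2, s6}
EG (a | p): greatest fixpoint, start Z0 = {s2, s6}, keep only states in Sat with some successor in Z. Already a fixed point.
Sat(EG (a | p)) = {s2, s6}
|Sat(EG (a | p))| = |{s2, s6}| = 2.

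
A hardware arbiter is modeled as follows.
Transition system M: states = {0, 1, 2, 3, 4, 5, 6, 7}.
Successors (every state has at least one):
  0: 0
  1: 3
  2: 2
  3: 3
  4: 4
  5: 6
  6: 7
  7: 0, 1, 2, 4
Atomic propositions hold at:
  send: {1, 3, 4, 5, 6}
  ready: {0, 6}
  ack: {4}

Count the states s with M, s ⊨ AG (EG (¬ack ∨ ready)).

4

Sat(¬ack) = {0, 1, 2, 3, 5, 6, 7}
Sat(¬ack ∨ ready) = {0, 1, 2, 3, 5, 6, 7}
EG (¬ack ∨ ready): greatest fixpoint, start Z0 = {0, 1, 2, 3, 5, 6, 7}, keep only states in Sat with some successor in Z. Already a fixed point.
Sat(EG (¬ack ∨ ready)) = {0, 1, 2, 3, 5, 6, 7}
AG (EG (¬ack ∨ ready)): greatest fixpoint, start Z0 = {0, 1, 2, 3, 5, 6, 7}, keep only states in Sat with every successor in Z. Z1 = {0, 1, 2, 3, 5, 6}; Z2 = {0, 1, 2, 3, 5}; Z3 = {0, 1, 2, 3}; fixed.
Sat(AG (EG (¬ack ∨ ready))) = {0, 1, 2, 3}
|Sat(AG (EG (¬ack ∨ ready)))| = |{0, 1, 2, 3}| = 4.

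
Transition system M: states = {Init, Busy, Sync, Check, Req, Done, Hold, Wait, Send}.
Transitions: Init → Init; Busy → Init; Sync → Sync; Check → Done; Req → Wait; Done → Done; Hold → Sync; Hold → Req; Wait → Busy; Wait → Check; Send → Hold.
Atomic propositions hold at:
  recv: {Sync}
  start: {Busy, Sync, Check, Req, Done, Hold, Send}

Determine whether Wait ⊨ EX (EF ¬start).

Yes

Sat(¬start) = {Init, Wait}
EF ¬start: least fixpoint, start Z0 = {Init, Wait}, add states with some successor in Z. Z1 = {Init, Busy, Req, Wait}; Z2 = {Init, Busy, Req, Hold, Wait}; Z3 = {Init, Busy, Req, Hold, Wait, Send}; fixed.
Sat(EF ¬start) = {Init, Busy, Req, Hold, Wait, Send}
Sat(EX (EF ¬start)) = {s : some successor in {Init, Busy, Req, Hold, Wait, Send}} = {Init, Busy, Req, Hold, Wait, Send}
Wait ∈ Sat(EX (EF ¬start)) = {Init, Busy, Req, Hold, Wait, Send}, so the formula holds at Wait.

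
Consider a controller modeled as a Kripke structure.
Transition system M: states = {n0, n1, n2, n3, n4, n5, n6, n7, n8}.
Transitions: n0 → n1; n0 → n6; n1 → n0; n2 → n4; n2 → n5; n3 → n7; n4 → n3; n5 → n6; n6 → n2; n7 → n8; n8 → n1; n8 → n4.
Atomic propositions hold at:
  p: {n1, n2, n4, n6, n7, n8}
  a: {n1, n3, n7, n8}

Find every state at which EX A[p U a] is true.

A[p U a]: least fixpoint, start Z0 = Sat(a) = {n1, n3, n7, n8}, add states in Sat(p) with every successor in Z. Z1 = {n1, n3, n4, n7, n8}; fixed.
Sat(A[p U a]) = {n1, n3, n4, n7, n8}
Sat(EX A[p U a]) = {s : some successor in {n1, n3, n4, n7, n8}} = {n0, n2, n3, n4, n7, n8}

{n0, n2, n3, n4, n7, n8}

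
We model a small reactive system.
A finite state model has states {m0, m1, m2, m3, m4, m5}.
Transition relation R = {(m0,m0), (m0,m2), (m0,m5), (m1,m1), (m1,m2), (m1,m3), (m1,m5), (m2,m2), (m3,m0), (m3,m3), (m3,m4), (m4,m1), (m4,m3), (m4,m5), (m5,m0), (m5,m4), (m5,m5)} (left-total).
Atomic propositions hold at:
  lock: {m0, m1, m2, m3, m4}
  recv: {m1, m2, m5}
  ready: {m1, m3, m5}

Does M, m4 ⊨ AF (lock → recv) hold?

Sat(lock → recv) = {m1, m2, m5}
AF (lock → recv): least fixpoint, start Z0 = {m1, m2, m5}, add states with every successor in Z. Already a fixed point.
Sat(AF (lock → recv)) = {m1, m2, m5}
m4 ∉ Sat(AF (lock → recv)) = {m1, m2, m5}, so the formula does not hold at m4.

No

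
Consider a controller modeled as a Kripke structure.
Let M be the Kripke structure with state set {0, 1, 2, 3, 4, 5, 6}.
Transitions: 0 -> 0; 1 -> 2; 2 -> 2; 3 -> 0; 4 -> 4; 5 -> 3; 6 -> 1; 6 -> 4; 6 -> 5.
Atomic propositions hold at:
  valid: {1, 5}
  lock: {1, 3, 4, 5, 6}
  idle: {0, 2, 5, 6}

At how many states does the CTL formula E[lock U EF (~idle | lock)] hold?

5

Sat(~idle) = {1, 3, 4}
Sat(~idle | lock) = {1, 3, 4, 5, 6}
EF (~idle | lock): least fixpoint, start Z0 = {1, 3, 4, 5, 6}, add states with some successor in Z. Already a fixed point.
Sat(EF (~idle | lock)) = {1, 3, 4, 5, 6}
E[lock U EF (~idle | lock)]: least fixpoint, start Z0 = Sat(EF (~idle | lock)) = {1, 3, 4, 5, 6}, add states in Sat(lock) with some successor in Z. Already a fixed point.
Sat(E[lock U EF (~idle | lock)]) = {1, 3, 4, 5, 6}
|Sat(E[lock U EF (~idle | lock)])| = |{1, 3, 4, 5, 6}| = 5.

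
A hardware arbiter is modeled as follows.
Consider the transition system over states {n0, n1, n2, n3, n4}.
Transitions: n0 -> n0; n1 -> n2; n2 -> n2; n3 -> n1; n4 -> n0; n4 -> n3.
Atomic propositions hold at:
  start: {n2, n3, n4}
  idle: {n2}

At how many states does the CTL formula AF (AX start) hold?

3

Sat(AX start) = {s : every successor in {n2, n3, n4}} = {n1, n2}
AF (AX start): least fixpoint, start Z0 = {n1, n2}, add states with every successor in Z. Z1 = {n1, n2, n3}; fixed.
Sat(AF (AX start)) = {n1, n2, n3}
|Sat(AF (AX start))| = |{n1, n2, n3}| = 3.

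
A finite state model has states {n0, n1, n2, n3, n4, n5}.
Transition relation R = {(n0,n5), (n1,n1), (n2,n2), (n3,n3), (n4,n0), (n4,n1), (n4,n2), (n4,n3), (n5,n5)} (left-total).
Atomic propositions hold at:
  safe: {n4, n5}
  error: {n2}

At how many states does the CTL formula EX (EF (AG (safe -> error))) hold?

Sat(safe -> error) = {n0, n1, n2, n3}
AG (safe -> error): greatest fixpoint, start Z0 = {n0, n1, n2, n3}, keep only states in Sat with every successor in Z. Z1 = {n1, n2, n3}; fixed.
Sat(AG (safe -> error)) = {n1, n2, n3}
EF (AG (safe -> error)): least fixpoint, start Z0 = {n1, n2, n3}, add states with some successor in Z. Z1 = {n1, n2, n3, n4}; fixed.
Sat(EF (AG (safe -> error))) = {n1, n2, n3, n4}
Sat(EX (EF (AG (safe -> error)))) = {s : some successor in {n1, n2, n3, n4}} = {n1, n2, n3, n4}
|Sat(EX (EF (AG (safe -> error))))| = |{n1, n2, n3, n4}| = 4.

4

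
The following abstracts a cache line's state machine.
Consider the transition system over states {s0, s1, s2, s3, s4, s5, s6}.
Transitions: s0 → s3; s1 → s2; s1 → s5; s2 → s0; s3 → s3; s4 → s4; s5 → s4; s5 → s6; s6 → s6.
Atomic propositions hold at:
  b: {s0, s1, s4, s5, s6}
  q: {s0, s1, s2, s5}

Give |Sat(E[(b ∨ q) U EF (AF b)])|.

Sat(b ∨ q) = {s0, s1, s2, s4, s5, s6}
AF b: least fixpoint, start Z0 = {s0, s1, s4, s5, s6}, add states with every successor in Z. Z1 = {s0, s1, s2, s4, s5, s6}; fixed.
Sat(AF b) = {s0, s1, s2, s4, s5, s6}
EF (AF b): least fixpoint, start Z0 = {s0, s1, s2, s4, s5, s6}, add states with some successor in Z. Already a fixed point.
Sat(EF (AF b)) = {s0, s1, s2, s4, s5, s6}
E[(b ∨ q) U EF (AF b)]: least fixpoint, start Z0 = Sat(EF (AF b)) = {s0, s1, s2, s4, s5, s6}, add states in Sat(b ∨ q) with some successor in Z. Already a fixed point.
Sat(E[(b ∨ q) U EF (AF b)]) = {s0, s1, s2, s4, s5, s6}
|Sat(E[(b ∨ q) U EF (AF b)])| = |{s0, s1, s2, s4, s5, s6}| = 6.

6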